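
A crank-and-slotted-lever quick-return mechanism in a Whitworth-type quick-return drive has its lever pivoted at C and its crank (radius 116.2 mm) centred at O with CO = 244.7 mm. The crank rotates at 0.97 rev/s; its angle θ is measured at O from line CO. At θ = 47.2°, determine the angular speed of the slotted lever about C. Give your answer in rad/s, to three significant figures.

1.79

ω = 6.095 rad/s (from 0.97 rev/s).
Crank pin A relative to C: A = (d + r cosθ, r sinθ); lever angle φ = atan2(r sinθ, d + r cosθ).
Differentiating tanφ: φ̇ = rω(d cosθ + r)/(d² + r² + 2dr cosθ).
d² + r² + 2dr cosθ = |CA|² = 0.112019 m²;  d cosθ + r = +0.28246 m.
|ω_lever| = |0.1162·6.095·+0.28246| / 0.112019 = 1.7858 rad/s.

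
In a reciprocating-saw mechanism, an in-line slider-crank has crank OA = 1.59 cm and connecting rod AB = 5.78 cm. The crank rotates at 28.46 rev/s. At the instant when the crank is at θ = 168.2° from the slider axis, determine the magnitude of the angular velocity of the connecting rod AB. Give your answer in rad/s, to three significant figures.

48.2

ω = 178.8 rad/s (converted from 28.46 rev/s).
The rod makes angle φ with the slider axis where L sinφ = r sinθ; differentiating, L cosφ·φ̇ = r ω cosθ.
L cosφ = √(L² − r² sin²θ) = 0.057708 m.
|ω_rod| = r ω |cosθ| / √(L² − r² sin²θ) = 0.0159·178.8·0.97887/0.057708 = 48.228 rad/s.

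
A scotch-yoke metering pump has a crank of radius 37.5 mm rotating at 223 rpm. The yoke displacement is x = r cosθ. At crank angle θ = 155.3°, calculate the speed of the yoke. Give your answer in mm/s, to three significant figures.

366

ω = 23.35 rad/s (from 223 rpm).
x = r cosθ ⇒ ẋ = −rω sinθ.
|v| = rω|sinθ| = 0.0375·23.35·|sin 155.3°| = 0.36593 m/s = 365.93 mm/s.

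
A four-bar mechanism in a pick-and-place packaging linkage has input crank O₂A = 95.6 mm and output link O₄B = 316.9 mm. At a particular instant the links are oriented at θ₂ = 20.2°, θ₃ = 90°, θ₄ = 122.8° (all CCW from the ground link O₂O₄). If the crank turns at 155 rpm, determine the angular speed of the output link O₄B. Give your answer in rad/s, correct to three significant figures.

ω₂ = 16.23 rad/s (from 155 rpm).
Differentiating the loop-closure r₂e^{iθ₂}+r₃e^{iθ₃}=r₁+r₄e^{iθ₄} gives r₂ω₂e^{iθ₂}+r₃ω₃e^{iθ₃}=r₄ω₄e^{iθ₄}.
Eliminating the other unknown: ω₄ = r₂ω₂ sin(θ₂−θ₃) / [r₄ sin(θ₄−θ₃)].
Numerator sine = -0.93849; denominator sine = +0.54171.
Result = 0.0956·16.23·(-0.93849) / (0.3169·(+0.54171)) = -8.4832 rad/s; magnitude 8.4832 rad/s.

8.48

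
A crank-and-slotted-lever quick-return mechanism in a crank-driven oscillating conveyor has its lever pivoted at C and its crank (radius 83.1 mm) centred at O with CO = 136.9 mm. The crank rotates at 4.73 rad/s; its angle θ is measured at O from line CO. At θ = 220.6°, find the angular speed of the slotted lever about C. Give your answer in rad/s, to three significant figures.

0.979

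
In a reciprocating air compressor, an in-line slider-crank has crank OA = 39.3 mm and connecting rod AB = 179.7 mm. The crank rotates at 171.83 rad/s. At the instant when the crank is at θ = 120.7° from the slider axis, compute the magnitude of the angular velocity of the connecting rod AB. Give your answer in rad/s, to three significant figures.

19.5

ω = 171.8 rad/s
The rod makes angle φ with the slider axis where L sinφ = r sinθ; differentiating, L cosφ·φ̇ = r ω cosθ.
L cosφ = √(L² − r² sin²θ) = 0.17649 m.
|ω_rod| = r ω |cosθ| / √(L² − r² sin²θ) = 0.0393·171.8·0.51054/0.17649 = 19.534 rad/s.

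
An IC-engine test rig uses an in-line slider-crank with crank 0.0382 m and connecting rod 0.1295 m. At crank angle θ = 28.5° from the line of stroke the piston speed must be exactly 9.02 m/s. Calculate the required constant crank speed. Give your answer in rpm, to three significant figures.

For an in-line slider-crank, |v_piston| = rω|sinθ|·[1 + r cosθ/√(L² − r² sin²θ)].
With r = 0.0382 m, L = 0.1295 m, θ = 28.5°: the bracketed kinematic factor |dx/dθ| = 0.023 m.
ω = v/|dx/dθ| = 9.02/0.023 = 392.17 rad/s.
N = 60ω/(2π) = 3745 rpm.

3740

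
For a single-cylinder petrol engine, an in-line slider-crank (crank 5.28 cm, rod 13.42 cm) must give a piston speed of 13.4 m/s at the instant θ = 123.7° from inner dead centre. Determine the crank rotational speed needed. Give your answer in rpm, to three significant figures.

3790

For an in-line slider-crank, |v_piston| = rω|sinθ|·[1 + r cosθ/√(L² − r² sin²θ)].
With r = 0.0528 m, L = 0.1342 m, θ = 123.7°: the bracketed kinematic factor |dx/dθ| = 0.033779 m.
ω = v/|dx/dθ| = 13.4/0.033779 = 396.7 rad/s.
N = 60ω/(2π) = 3788.2 rpm.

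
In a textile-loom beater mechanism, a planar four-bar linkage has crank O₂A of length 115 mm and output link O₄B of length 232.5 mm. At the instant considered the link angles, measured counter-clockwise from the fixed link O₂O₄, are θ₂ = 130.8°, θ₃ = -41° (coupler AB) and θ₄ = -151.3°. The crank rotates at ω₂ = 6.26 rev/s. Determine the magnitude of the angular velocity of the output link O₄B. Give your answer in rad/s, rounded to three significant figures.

ω₂ = 39.33 rad/s (from 6.26 rev/s).
Differentiating the loop-closure r₂e^{iθ₂}+r₃e^{iθ₃}=r₁+r₄e^{iθ₄} gives r₂ω₂e^{iθ₂}+r₃ω₃e^{iθ₃}=r₄ω₄e^{iθ₄}.
Eliminating the other unknown: ω₄ = r₂ω₂ sin(θ₂−θ₃) / [r₄ sin(θ₄−θ₃)].
Numerator sine = +0.14263; denominator sine = -0.93789.
Result = 0.115·39.33·(+0.14263) / (0.2325·(-0.93789)) = -2.9586 rad/s; magnitude 2.9586 rad/s.

2.96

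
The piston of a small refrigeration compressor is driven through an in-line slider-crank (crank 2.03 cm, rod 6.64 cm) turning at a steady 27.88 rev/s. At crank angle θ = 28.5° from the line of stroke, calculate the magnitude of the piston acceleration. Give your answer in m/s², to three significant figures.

ω = 2π·27.9 = 175.2 rad/s
x(θ) = r cosθ + √(L² − r² sin²θ); with ω constant, a = ω²·d²x/dθ².
d²x/dθ² = −r cosθ − r²(cos2θ)/√u − r⁴ sin²2θ/(4u^{3/2}),  u = L² − r² sin²θ = 0.00431514 m².
Substituting r = 0.0203 m, L = 0.0664 m, θ = 28.5°: d²x/dθ² = -0.021362 m.
a = ω²·d²x/dθ² = (175.2)²·(-0.021362) = -655.52 m/s²;  |a| = 655.52 m/s².

656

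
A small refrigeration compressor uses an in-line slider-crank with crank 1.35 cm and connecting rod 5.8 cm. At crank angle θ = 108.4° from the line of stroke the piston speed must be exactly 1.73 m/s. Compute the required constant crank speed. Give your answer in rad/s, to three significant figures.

For an in-line slider-crank, |v_piston| = rω|sinθ|·[1 + r cosθ/√(L² − r² sin²θ)].
With r = 0.0135 m, L = 0.058 m, θ = 108.4°: the bracketed kinematic factor |dx/dθ| = 0.011845 m.
ω = v/|dx/dθ| = 1.73/0.011845 = 146.05 rad/s.

146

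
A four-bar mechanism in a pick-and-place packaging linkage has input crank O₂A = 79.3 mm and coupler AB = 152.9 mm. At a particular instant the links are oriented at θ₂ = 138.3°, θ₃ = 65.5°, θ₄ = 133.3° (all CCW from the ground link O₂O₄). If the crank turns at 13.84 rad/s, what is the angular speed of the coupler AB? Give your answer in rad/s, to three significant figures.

0.676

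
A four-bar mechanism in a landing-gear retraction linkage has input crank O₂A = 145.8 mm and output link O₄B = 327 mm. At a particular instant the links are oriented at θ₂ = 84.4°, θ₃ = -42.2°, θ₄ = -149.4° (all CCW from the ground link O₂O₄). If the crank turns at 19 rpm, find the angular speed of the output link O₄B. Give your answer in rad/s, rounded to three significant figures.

0.746

ω₂ = 1.99 rad/s (from 19 rpm).
Differentiating the loop-closure r₂e^{iθ₂}+r₃e^{iθ₃}=r₁+r₄e^{iθ₄} gives r₂ω₂e^{iθ₂}+r₃ω₃e^{iθ₃}=r₄ω₄e^{iθ₄}.
Eliminating the other unknown: ω₄ = r₂ω₂ sin(θ₂−θ₃) / [r₄ sin(θ₄−θ₃)].
Numerator sine = +0.80282; denominator sine = -0.95528.
Result = 0.1458·1.99·(+0.80282) / (0.327·(-0.95528)) = -0.74555 rad/s; magnitude 0.74555 rad/s.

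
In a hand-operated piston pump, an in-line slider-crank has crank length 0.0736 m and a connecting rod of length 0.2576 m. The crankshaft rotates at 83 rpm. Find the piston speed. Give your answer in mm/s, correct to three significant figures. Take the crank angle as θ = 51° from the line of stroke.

ω = 2π·83/60 = 8.692 rad/s
For an in-line slider-crank, x = r cosθ + √(L² − r² sin²θ), so v = −rω sinθ·[1 + r cosθ/√(L² − r² sin²θ)].
With r = 0.0736 m, L = 0.2576 m, θ = 51°: √(L² − r² sin²θ) = 0.25117 m.
v = −0.0736·8.692·0.77715·[1 + 0.0736·0.62932/0.25117] = -0.58883 m/s.
|v| = 0.58883 m/s = 588.83 mm/s.

589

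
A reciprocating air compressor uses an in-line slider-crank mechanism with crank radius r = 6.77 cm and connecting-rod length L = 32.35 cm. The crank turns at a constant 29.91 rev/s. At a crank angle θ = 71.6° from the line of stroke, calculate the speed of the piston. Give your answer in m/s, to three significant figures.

12.9

ω = 2π·29.9 = 187.9 rad/s
For an in-line slider-crank, x = r cosθ + √(L² − r² sin²θ), so v = −rω sinθ·[1 + r cosθ/√(L² − r² sin²θ)].
With r = 0.0677 m, L = 0.3235 m, θ = 71.6°: √(L² − r² sin²θ) = 0.31706 m.
v = −0.0677·187.9·0.94888·[1 + 0.0677·0.31565/0.31706] = -12.886 m/s.
|v| = 12.886 m/s.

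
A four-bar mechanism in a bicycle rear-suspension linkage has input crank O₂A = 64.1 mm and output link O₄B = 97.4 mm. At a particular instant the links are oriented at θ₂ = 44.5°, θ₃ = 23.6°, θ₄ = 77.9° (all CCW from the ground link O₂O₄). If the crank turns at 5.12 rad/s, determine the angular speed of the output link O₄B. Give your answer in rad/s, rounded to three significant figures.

ω₂ = 5.12 rad/s
Differentiating the loop-closure r₂e^{iθ₂}+r₃e^{iθ₃}=r₁+r₄e^{iθ₄} gives r₂ω₂e^{iθ₂}+r₃ω₃e^{iθ₃}=r₄ω₄e^{iθ₄}.
Eliminating the other unknown: ω₄ = r₂ω₂ sin(θ₂−θ₃) / [r₄ sin(θ₄−θ₃)].
Numerator sine = +0.35674; denominator sine = +0.81208.
Result = 0.0641·5.12·(+0.35674) / (0.0974·(+0.81208)) = +1.4802 rad/s; magnitude 1.4802 rad/s.

1.48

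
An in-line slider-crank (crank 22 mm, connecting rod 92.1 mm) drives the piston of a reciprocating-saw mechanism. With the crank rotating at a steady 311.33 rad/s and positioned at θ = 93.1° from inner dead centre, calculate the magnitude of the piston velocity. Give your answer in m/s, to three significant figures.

ω = 311.3 rad/s
For an in-line slider-crank, x = r cosθ + √(L² − r² sin²θ), so v = −rω sinθ·[1 + r cosθ/√(L² − r² sin²θ)].
With r = 0.022 m, L = 0.0921 m, θ = 93.1°: √(L² − r² sin²θ) = 0.089442 m.
v = −0.022·311.3·0.99854·[1 + 0.022·-0.05408/0.089442] = -6.7483 m/s.
|v| = 6.7483 m/s.

6.75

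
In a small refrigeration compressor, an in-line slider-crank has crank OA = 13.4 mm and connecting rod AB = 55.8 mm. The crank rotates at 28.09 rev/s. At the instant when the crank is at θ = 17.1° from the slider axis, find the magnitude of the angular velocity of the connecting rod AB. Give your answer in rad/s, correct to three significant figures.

40.6

ω = 176.5 rad/s (converted from 28.09 rev/s).
The rod makes angle φ with the slider axis where L sinφ = r sinθ; differentiating, L cosφ·φ̇ = r ω cosθ.
L cosφ = √(L² − r² sin²θ) = 0.055661 m.
|ω_rod| = r ω |cosθ| / √(L² − r² sin²θ) = 0.0134·176.5·0.95579/0.055661 = 40.612 rad/s.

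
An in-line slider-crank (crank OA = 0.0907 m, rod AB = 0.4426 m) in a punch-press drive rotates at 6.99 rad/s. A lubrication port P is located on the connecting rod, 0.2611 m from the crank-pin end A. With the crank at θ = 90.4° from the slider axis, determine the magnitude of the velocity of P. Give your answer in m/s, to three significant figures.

0.633

ω = 6.99 rad/s.  Crank-pin speed |V_A| = rω = 0.63399 m/s, perpendicular to OA.
Rod angle: sinφ = −(r/L) sinθ ⇒ φ = -11.825°; ω_rod = −rω cosθ/√(L²−r²sin²θ) = +0.010217 rad/s.
V_P = V_A + ω_rod × AP, with AP = 0.2611 m along the rod.
Components: V_Px = −rω sinθ − a·ω_rod·sinφ = -0.63343 m/s;  V_Py = rω cosθ + a·ω_rod·cosφ = -0.001815 m/s.
|V_P| = √(V_Px² + V_Py²) = 0.63343 m/s.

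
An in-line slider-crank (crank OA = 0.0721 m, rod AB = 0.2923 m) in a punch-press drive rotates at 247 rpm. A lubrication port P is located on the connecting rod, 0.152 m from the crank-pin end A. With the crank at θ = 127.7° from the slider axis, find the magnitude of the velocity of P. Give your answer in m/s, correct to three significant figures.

1.46

ω = 25.87 rad/s.  Crank-pin speed |V_A| = rω = 1.8649 m/s, perpendicular to OA.
Rod angle: sinφ = −(r/L) sinθ ⇒ φ = -11.254°; ω_rod = −rω cosθ/√(L²−r²sin²θ) = +3.9781 rad/s.
V_P = V_A + ω_rod × AP, with AP = 0.152 m along the rod.
Components: V_Px = −rω sinθ − a·ω_rod·sinφ = -1.3576 m/s;  V_Py = rω cosθ + a·ω_rod·cosφ = -0.5474 m/s.
|V_P| = √(V_Px² + V_Py²) = 1.4638 m/s.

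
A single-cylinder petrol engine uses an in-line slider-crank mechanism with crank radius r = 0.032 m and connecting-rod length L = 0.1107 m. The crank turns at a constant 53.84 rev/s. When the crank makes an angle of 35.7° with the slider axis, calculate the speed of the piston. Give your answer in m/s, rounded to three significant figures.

ω = 2π·53.8 = 338.3 rad/s
For an in-line slider-crank, x = r cosθ + √(L² − r² sin²θ), so v = −rω sinθ·[1 + r cosθ/√(L² − r² sin²θ)].
With r = 0.032 m, L = 0.1107 m, θ = 35.7°: √(L² − r² sin²θ) = 0.10911 m.
v = −0.032·338.3·0.58354·[1 + 0.032·0.81208/0.10911] = -7.8214 m/s.
|v| = 7.8214 m/s.

7.82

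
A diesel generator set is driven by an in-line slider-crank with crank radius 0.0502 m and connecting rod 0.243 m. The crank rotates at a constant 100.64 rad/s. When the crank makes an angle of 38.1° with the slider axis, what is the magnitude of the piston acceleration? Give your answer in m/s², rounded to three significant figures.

ω = 100.6 rad/s
x(θ) = r cosθ + √(L² − r² sin²θ); with ω constant, a = ω²·d²x/dθ².
d²x/dθ² = −r cosθ − r²(cos2θ)/√u − r⁴ sin²2θ/(4u^{3/2}),  u = L² − r² sin²θ = 0.0580895 m².
Substituting r = 0.0502 m, L = 0.243 m, θ = 38.1°: d²x/dθ² = -0.042105 m.
a = ω²·d²x/dθ² = (100.6)²·(-0.042105) = -426.46 m/s²;  |a| = 426.46 m/s².

426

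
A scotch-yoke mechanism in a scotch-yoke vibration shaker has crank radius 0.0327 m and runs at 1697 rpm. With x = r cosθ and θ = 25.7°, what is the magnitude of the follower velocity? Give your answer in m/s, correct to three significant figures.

ω = 177.7 rad/s (from 1697 rpm).
x = r cosθ ⇒ ẋ = −rω sinθ.
|v| = rω|sinθ| = 0.0327·177.7·|sin 25.7°| = 2.52 m/s.

2.52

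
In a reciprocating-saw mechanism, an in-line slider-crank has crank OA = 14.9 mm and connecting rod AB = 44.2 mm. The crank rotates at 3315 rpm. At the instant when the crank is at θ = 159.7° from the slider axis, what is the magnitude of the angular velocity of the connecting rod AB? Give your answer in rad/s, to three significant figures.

111

ω = 347.1 rad/s (converted from 3315 rpm).
The rod makes angle φ with the slider axis where L sinφ = r sinθ; differentiating, L cosφ·φ̇ = r ω cosθ.
L cosφ = √(L² − r² sin²θ) = 0.043897 m.
|ω_rod| = r ω |cosθ| / √(L² − r² sin²θ) = 0.0149·347.1·0.93789/0.043897 = 110.51 rad/s.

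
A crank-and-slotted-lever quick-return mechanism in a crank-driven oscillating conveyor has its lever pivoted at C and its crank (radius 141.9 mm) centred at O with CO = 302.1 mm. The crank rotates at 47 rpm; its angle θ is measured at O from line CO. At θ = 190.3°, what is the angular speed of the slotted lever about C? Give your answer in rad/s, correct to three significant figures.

4.01

ω = 4.922 rad/s (from 47 rpm).
Crank pin A relative to C: A = (d + r cosθ, r sinθ); lever angle φ = atan2(r sinθ, d + r cosθ).
Differentiating tanφ: φ̇ = rω(d cosθ + r)/(d² + r² + 2dr cosθ).
d² + r² + 2dr cosθ = |CA|² = 0.0270457 m²;  d cosθ + r = -0.15533 m.
|ω_lever| = |0.1419·4.922·-0.15533| / 0.0270457 = 4.0112 rad/s.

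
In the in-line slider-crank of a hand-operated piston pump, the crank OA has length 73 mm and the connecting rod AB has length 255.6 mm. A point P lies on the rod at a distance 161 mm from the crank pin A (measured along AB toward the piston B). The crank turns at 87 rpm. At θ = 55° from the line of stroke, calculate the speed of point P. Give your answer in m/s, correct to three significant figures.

ω = 9.111 rad/s.  Crank-pin speed |V_A| = rω = 0.66508 m/s, perpendicular to OA.
Rod angle: sinφ = −(r/L) sinθ ⇒ φ = -13.530°; ω_rod = −rω cosθ/√(L²−r²sin²θ) = -1.5351 rad/s.
V_P = V_A + ω_rod × AP, with AP = 0.161 m along the rod.
Components: V_Px = −rω sinθ − a·ω_rod·sinφ = -0.60262 m/s;  V_Py = rω cosθ + a·ω_rod·cosφ = +0.14119 m/s.
|V_P| = √(V_Px² + V_Py²) = 0.61894 m/s.

0.619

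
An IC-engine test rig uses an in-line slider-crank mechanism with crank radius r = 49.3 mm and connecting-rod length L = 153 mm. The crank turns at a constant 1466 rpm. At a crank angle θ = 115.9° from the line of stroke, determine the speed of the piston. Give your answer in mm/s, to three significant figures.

5810

ω = 2π·1466/60 = 153.5 rad/s
For an in-line slider-crank, x = r cosθ + √(L² − r² sin²θ), so v = −rω sinθ·[1 + r cosθ/√(L² − r² sin²θ)].
With r = 0.0493 m, L = 0.153 m, θ = 115.9°: √(L² − r² sin²θ) = 0.14643 m.
v = −0.0493·153.5·0.89956·[1 + 0.0493·-0.43680/0.14643] = -5.8071 m/s.
|v| = 5.8071 m/s = 5807.1 mm/s.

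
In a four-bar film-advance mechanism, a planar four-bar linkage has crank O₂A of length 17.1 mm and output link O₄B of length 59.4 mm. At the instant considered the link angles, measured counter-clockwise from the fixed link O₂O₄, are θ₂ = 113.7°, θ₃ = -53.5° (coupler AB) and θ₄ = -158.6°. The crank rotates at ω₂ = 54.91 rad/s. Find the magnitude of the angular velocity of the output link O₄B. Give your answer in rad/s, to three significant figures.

3.63

ω₂ = 54.91 rad/s
Differentiating the loop-closure r₂e^{iθ₂}+r₃e^{iθ₃}=r₁+r₄e^{iθ₄} gives r₂ω₂e^{iθ₂}+r₃ω₃e^{iθ₃}=r₄ω₄e^{iθ₄}.
Eliminating the other unknown: ω₄ = r₂ω₂ sin(θ₂−θ₃) / [r₄ sin(θ₄−θ₃)].
Numerator sine = +0.22155; denominator sine = -0.96547.
Result = 0.0171·54.91·(+0.22155) / (0.0594·(-0.96547)) = -3.6274 rad/s; magnitude 3.6274 rad/s.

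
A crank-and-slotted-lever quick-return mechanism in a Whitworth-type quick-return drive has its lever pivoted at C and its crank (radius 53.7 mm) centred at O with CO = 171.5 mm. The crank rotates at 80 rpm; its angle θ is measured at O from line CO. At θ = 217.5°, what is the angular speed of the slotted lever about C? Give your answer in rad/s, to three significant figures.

2.10

ω = 8.378 rad/s (from 80 rpm).
Crank pin A relative to C: A = (d + r cosθ, r sinθ); lever angle φ = atan2(r sinθ, d + r cosθ).
Differentiating tanφ: φ̇ = rω(d cosθ + r)/(d² + r² + 2dr cosθ).
d² + r² + 2dr cosθ = |CA|² = 0.0176831 m²;  d cosθ + r = -0.08236 m.
|ω_lever| = |0.0537·8.378·-0.08236| / 0.0176831 = 2.0953 rad/s.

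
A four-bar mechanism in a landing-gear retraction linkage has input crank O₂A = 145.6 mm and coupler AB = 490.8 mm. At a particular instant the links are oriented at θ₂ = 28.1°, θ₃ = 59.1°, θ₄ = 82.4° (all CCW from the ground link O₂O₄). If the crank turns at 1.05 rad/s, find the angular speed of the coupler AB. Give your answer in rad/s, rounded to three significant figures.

ω₂ = 1.05 rad/s
Differentiating the loop-closure r₂e^{iθ₂}+r₃e^{iθ₃}=r₁+r₄e^{iθ₄} gives r₂ω₂e^{iθ₂}+r₃ω₃e^{iθ₃}=r₄ω₄e^{iθ₄}.
Eliminating the other unknown: ω₃ = r₂ω₂ sin(θ₄−θ₂) / [r₃ sin(θ₃−θ₄)].
Numerator sine = +0.81208; denominator sine = -0.39555.
Result = 0.1456·1.05·(+0.81208) / (0.4908·(-0.39555)) = -0.63951 rad/s; magnitude 0.63951 rad/s.

0.640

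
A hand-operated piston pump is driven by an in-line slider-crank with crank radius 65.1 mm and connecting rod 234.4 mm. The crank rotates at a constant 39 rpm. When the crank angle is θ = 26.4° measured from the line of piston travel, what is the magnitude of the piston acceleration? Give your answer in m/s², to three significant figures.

1.16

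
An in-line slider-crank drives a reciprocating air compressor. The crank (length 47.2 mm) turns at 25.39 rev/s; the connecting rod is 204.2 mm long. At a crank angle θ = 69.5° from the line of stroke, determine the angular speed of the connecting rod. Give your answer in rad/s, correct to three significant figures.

ω = 159.5 rad/s (converted from 25.39 rev/s).
The rod makes angle φ with the slider axis where L sinφ = r sinθ; differentiating, L cosφ·φ̇ = r ω cosθ.
L cosφ = √(L² − r² sin²θ) = 0.19936 m.
|ω_rod| = r ω |cosθ| / √(L² − r² sin²θ) = 0.0472·159.5·0.35021/0.19936 = 13.228 rad/s.

13.2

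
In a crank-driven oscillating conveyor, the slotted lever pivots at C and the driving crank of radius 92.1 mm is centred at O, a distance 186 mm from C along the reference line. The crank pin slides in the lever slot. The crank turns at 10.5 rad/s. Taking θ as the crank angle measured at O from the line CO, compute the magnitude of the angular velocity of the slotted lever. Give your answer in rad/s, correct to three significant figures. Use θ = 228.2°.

1.52

ω = 10.5 rad/s
Crank pin A relative to C: A = (d + r cosθ, r sinθ); lever angle φ = atan2(r sinθ, d + r cosθ).
Differentiating tanφ: φ̇ = rω(d cosθ + r)/(d² + r² + 2dr cosθ).
d² + r² + 2dr cosθ = |CA|² = 0.0202422 m²;  d cosθ + r = -0.031875 m.
|ω_lever| = |0.0921·10.5·-0.031875| / 0.0202422 = 1.5228 rad/s.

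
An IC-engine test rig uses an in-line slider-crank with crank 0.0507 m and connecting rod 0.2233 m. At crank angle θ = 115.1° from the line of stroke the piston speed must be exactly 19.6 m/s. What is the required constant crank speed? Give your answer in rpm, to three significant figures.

4520

For an in-line slider-crank, |v_piston| = rω|sinθ|·[1 + r cosθ/√(L² − r² sin²θ)].
With r = 0.0507 m, L = 0.2233 m, θ = 115.1°: the bracketed kinematic factor |dx/dθ| = 0.041394 m.
ω = v/|dx/dθ| = 19.6/0.041394 = 473.5 rad/s.
N = 60ω/(2π) = 4521.6 rpm.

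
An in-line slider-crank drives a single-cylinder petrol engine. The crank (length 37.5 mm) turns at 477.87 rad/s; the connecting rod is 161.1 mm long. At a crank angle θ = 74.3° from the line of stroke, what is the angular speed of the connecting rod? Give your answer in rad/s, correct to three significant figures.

30.9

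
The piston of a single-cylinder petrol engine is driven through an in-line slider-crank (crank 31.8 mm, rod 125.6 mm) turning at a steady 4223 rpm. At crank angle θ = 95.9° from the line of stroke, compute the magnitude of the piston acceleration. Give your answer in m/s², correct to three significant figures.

ω = 2π·4223/60 = 442.2 rad/s
x(θ) = r cosθ + √(L² − r² sin²θ); with ω constant, a = ω²·d²x/dθ².
d²x/dθ² = −r cosθ − r²(cos2θ)/√u − r⁴ sin²2θ/(4u^{3/2}),  u = L² − r² sin²θ = 0.0147748 m².
Substituting r = 0.0318 m, L = 0.1256 m, θ = 95.9°: d²x/dθ² = +0.011406 m.
a = ω²·d²x/dθ² = (442.2)²·(+0.011406) = +2230.7 m/s²;  |a| = 2230.7 m/s².

2230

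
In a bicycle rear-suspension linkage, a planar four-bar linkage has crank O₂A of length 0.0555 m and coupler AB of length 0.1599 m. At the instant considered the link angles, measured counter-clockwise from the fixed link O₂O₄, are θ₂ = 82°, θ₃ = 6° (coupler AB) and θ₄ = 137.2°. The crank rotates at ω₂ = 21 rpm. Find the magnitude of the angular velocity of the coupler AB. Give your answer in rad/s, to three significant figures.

ω₂ = 2.199 rad/s (from 21 rpm).
Differentiating the loop-closure r₂e^{iθ₂}+r₃e^{iθ₃}=r₁+r₄e^{iθ₄} gives r₂ω₂e^{iθ₂}+r₃ω₃e^{iθ₃}=r₄ω₄e^{iθ₄}.
Eliminating the other unknown: ω₃ = r₂ω₂ sin(θ₄−θ₂) / [r₃ sin(θ₃−θ₄)].
Numerator sine = +0.82115; denominator sine = -0.75241.
Result = 0.0555·2.199·(+0.82115) / (0.1599·(-0.75241)) = -0.83302 rad/s; magnitude 0.83302 rad/s.

0.833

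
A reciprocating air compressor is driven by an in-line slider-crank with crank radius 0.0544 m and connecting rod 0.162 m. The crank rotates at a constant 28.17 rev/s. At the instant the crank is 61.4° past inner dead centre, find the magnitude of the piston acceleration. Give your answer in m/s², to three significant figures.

ω = 2π·28.2 = 177 rad/s
x(θ) = r cosθ + √(L² − r² sin²θ); with ω constant, a = ω²·d²x/dθ².
d²x/dθ² = −r cosθ − r²(cos2θ)/√u − r⁴ sin²2θ/(4u^{3/2}),  u = L² − r² sin²θ = 0.0239628 m².
Substituting r = 0.0544 m, L = 0.162 m, θ = 61.4°: d²x/dθ² = -0.016102 m.
a = ω²·d²x/dθ² = (177)²·(-0.016102) = -504.44 m/s²;  |a| = 504.44 m/s².

504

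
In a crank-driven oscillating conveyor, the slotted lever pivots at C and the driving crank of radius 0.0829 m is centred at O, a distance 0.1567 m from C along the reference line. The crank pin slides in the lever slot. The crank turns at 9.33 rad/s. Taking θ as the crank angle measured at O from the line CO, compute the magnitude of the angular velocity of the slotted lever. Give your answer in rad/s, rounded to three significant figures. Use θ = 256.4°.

ω = 9.33 rad/s
Crank pin A relative to C: A = (d + r cosθ, r sinθ); lever angle φ = atan2(r sinθ, d + r cosθ).
Differentiating tanφ: φ̇ = rω(d cosθ + r)/(d² + r² + 2dr cosθ).
d² + r² + 2dr cosθ = |CA|² = 0.0253181 m²;  d cosθ + r = +0.046053 m.
|ω_lever| = |0.0829·9.33·+0.046053| / 0.0253181 = 1.4069 rad/s.

1.41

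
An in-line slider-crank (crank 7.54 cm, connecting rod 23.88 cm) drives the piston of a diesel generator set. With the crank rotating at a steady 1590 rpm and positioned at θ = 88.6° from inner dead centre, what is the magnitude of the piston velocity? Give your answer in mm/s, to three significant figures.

ω = 2π·1590/60 = 166.5 rad/s
For an in-line slider-crank, x = r cosθ + √(L² − r² sin²θ), so v = −rω sinθ·[1 + r cosθ/√(L² − r² sin²θ)].
With r = 0.0754 m, L = 0.2388 m, θ = 88.6°: √(L² − r² sin²θ) = 0.22659 m.
v = −0.0754·166.5·0.99970·[1 + 0.0754·0.02443/0.22659] = -12.653 m/s.
|v| = 12.653 m/s = 12653 mm/s.

12700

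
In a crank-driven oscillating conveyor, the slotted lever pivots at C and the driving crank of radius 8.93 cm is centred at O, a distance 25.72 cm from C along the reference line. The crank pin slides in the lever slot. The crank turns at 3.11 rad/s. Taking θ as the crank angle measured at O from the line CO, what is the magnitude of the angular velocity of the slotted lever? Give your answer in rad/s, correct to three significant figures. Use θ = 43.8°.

ω = 3.11 rad/s
Crank pin A relative to C: A = (d + r cosθ, r sinθ); lever angle φ = atan2(r sinθ, d + r cosθ).
Differentiating tanφ: φ̇ = rω(d cosθ + r)/(d² + r² + 2dr cosθ).
d² + r² + 2dr cosθ = |CA|² = 0.107281 m²;  d cosθ + r = +0.27494 m.
|ω_lever| = |0.0893·3.11·+0.27494| / 0.107281 = 0.71174 rad/s.

0.712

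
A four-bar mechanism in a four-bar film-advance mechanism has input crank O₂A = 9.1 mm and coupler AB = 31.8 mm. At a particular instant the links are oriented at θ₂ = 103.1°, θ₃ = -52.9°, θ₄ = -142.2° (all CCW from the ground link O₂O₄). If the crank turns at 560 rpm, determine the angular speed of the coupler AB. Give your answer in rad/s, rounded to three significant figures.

15.2

ω₂ = 58.64 rad/s (from 560 rpm).
Differentiating the loop-closure r₂e^{iθ₂}+r₃e^{iθ₃}=r₁+r₄e^{iθ₄} gives r₂ω₂e^{iθ₂}+r₃ω₃e^{iθ₃}=r₄ω₄e^{iθ₄}.
Eliminating the other unknown: ω₃ = r₂ω₂ sin(θ₄−θ₂) / [r₃ sin(θ₃−θ₄)].
Numerator sine = +0.90851; denominator sine = +0.99993.
Result = 0.0091·58.64·(+0.90851) / (0.0318·(+0.99993)) = +15.247 rad/s; magnitude 15.247 rad/s.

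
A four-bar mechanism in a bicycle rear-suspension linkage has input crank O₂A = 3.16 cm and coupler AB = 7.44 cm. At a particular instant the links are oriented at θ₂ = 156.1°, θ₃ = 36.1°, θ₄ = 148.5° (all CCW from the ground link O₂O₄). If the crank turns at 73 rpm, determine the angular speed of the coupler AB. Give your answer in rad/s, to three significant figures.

ω₂ = 7.645 rad/s (from 73 rpm).
Differentiating the loop-closure r₂e^{iθ₂}+r₃e^{iθ₃}=r₁+r₄e^{iθ₄} gives r₂ω₂e^{iθ₂}+r₃ω₃e^{iθ₃}=r₄ω₄e^{iθ₄}.
Eliminating the other unknown: ω₃ = r₂ω₂ sin(θ₄−θ₂) / [r₃ sin(θ₃−θ₄)].
Numerator sine = -0.13226; denominator sine = -0.92455.
Result = 0.0316·7.645·(-0.13226) / (0.0744·(-0.92455)) = +0.46447 rad/s; magnitude 0.46447 rad/s.

0.464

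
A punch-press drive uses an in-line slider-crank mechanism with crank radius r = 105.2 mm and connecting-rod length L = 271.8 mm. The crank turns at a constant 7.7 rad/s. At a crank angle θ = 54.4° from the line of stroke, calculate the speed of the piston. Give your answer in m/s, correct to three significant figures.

0.815

ω = 7.7 rad/s
For an in-line slider-crank, x = r cosθ + √(L² − r² sin²θ), so v = −rω sinθ·[1 + r cosθ/√(L² − r² sin²θ)].
With r = 0.1052 m, L = 0.2718 m, θ = 54.4°: √(L² − r² sin²θ) = 0.25799 m.
v = −0.1052·7.7·0.81310·[1 + 0.1052·0.58212/0.25799] = -0.81499 m/s.
|v| = 0.81499 m/s.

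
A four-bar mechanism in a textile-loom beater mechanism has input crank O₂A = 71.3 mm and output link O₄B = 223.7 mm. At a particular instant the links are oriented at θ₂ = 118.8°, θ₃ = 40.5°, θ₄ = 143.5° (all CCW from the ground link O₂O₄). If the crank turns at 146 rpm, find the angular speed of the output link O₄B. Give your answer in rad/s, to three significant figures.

4.90

ω₂ = 15.29 rad/s (from 146 rpm).
Differentiating the loop-closure r₂e^{iθ₂}+r₃e^{iθ₃}=r₁+r₄e^{iθ₄} gives r₂ω₂e^{iθ₂}+r₃ω₃e^{iθ₃}=r₄ω₄e^{iθ₄}.
Eliminating the other unknown: ω₄ = r₂ω₂ sin(θ₂−θ₃) / [r₄ sin(θ₄−θ₃)].
Numerator sine = +0.97922; denominator sine = +0.97437.
Result = 0.0713·15.29·(+0.97922) / (0.2237·(+0.97437)) = +4.8974 rad/s; magnitude 4.8974 rad/s.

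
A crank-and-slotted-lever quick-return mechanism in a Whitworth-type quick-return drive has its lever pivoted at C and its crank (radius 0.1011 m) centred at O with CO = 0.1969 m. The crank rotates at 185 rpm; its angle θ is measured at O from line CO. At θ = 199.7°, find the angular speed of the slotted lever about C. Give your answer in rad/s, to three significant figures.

ω = 19.37 rad/s (from 185 rpm).
Crank pin A relative to C: A = (d + r cosθ, r sinθ); lever angle φ = atan2(r sinθ, d + r cosθ).
Differentiating tanφ: φ̇ = rω(d cosθ + r)/(d² + r² + 2dr cosθ).
d² + r² + 2dr cosθ = |CA|² = 0.0115079 m²;  d cosθ + r = -0.084276 m.
|ω_lever| = |0.1011·19.37·-0.084276| / 0.0115079 = 14.344 rad/s.

14.3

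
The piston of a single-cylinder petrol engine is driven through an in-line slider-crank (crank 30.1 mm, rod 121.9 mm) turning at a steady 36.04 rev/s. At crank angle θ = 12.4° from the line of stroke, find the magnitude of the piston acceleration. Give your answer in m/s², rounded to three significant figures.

ω = 2π·36 = 226.4 rad/s
x(θ) = r cosθ + √(L² − r² sin²θ); with ω constant, a = ω²·d²x/dθ².
d²x/dθ² = −r cosθ − r²(cos2θ)/√u − r⁴ sin²2θ/(4u^{3/2}),  u = L² − r² sin²θ = 0.0148178 m².
Substituting r = 0.0301 m, L = 0.1219 m, θ = 12.4°: d²x/dθ² = -0.036174 m.
a = ω²·d²x/dθ² = (226.4)²·(-0.036174) = -1854.9 m/s²;  |a| = 1854.9 m/s².

1850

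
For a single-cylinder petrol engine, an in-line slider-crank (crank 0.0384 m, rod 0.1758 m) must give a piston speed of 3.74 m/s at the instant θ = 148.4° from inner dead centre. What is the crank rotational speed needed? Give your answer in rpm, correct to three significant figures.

2180

For an in-line slider-crank, |v_piston| = rω|sinθ|·[1 + r cosθ/√(L² − r² sin²θ)].
With r = 0.0384 m, L = 0.1758 m, θ = 148.4°: the bracketed kinematic factor |dx/dθ| = 0.016353 m.
ω = v/|dx/dθ| = 3.74/0.016353 = 228.71 rad/s.
N = 60ω/(2π) = 2184 rpm.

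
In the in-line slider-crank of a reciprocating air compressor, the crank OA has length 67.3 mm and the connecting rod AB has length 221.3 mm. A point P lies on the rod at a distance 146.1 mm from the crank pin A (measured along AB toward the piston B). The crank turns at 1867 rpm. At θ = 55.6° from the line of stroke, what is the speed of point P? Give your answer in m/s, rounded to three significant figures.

ω = 195.5 rad/s.  Crank-pin speed |V_A| = rω = 13.158 m/s, perpendicular to OA.
Rod angle: sinφ = −(r/L) sinθ ⇒ φ = -14.532°; ω_rod = −rω cosθ/√(L²−r²sin²θ) = -34.702 rad/s.
V_P = V_A + ω_rod × AP, with AP = 0.1461 m along the rod.
Components: V_Px = −rω sinθ − a·ω_rod·sinφ = -12.129 m/s;  V_Py = rω cosθ + a·ω_rod·cosφ = +2.5261 m/s.
|V_P| = √(V_Px² + V_Py²) = 12.389 m/s.

12.4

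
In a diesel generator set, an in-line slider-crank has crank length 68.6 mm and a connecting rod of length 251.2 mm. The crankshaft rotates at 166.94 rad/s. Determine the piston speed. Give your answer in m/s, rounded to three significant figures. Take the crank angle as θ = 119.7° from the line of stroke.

8.56

ω = 166.9 rad/s
For an in-line slider-crank, x = r cosθ + √(L² − r² sin²θ), so v = −rω sinθ·[1 + r cosθ/√(L² − r² sin²θ)].
With r = 0.0686 m, L = 0.2512 m, θ = 119.7°: √(L² − r² sin²θ) = 0.24403 m.
v = −0.0686·166.9·0.86863·[1 + 0.0686·-0.49546/0.24403] = -8.5621 m/s.
|v| = 8.5621 m/s.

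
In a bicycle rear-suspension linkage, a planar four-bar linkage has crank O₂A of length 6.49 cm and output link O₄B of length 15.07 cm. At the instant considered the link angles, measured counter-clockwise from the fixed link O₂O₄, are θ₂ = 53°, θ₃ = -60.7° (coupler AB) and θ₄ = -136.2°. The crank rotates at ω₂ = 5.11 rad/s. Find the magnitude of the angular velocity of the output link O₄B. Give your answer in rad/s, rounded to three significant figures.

ω₂ = 5.11 rad/s
Differentiating the loop-closure r₂e^{iθ₂}+r₃e^{iθ₃}=r₁+r₄e^{iθ₄} gives r₂ω₂e^{iθ₂}+r₃ω₃e^{iθ₃}=r₄ω₄e^{iθ₄}.
Eliminating the other unknown: ω₄ = r₂ω₂ sin(θ₂−θ₃) / [r₄ sin(θ₄−θ₃)].
Numerator sine = +0.91566; denominator sine = -0.96815.
Result = 0.0649·5.11·(+0.91566) / (0.1507·(-0.96815)) = -2.0814 rad/s; magnitude 2.0814 rad/s.

2.08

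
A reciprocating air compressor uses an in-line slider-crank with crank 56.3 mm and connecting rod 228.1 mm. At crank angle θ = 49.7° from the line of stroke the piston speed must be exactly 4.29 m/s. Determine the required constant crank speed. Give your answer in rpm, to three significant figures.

For an in-line slider-crank, |v_piston| = rω|sinθ|·[1 + r cosθ/√(L² − r² sin²θ)].
With r = 0.0563 m, L = 0.2281 m, θ = 49.7°: the bracketed kinematic factor |dx/dθ| = 0.049918 m.
ω = v/|dx/dθ| = 4.29/0.049918 = 85.941 rad/s.
N = 60ω/(2π) = 820.68 rpm.

821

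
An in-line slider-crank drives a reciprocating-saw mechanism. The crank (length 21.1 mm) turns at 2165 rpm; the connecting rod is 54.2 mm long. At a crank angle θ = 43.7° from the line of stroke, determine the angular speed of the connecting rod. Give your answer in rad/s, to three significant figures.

ω = 226.7 rad/s (converted from 2165 rpm).
The rod makes angle φ with the slider axis where L sinφ = r sinθ; differentiating, L cosφ·φ̇ = r ω cosθ.
L cosφ = √(L² − r² sin²θ) = 0.052203 m.
|ω_rod| = r ω |cosθ| / √(L² − r² sin²θ) = 0.0211·226.7·0.72297/0.052203 = 66.251 rad/s.

66.3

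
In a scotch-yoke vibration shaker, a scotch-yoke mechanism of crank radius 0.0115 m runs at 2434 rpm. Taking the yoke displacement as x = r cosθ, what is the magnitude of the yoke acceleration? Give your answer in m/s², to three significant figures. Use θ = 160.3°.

ω = 254.9 rad/s (from 2434 rpm).
x = r cosθ ⇒ ẍ = −rω² cosθ (ω constant).
|a| = rω²|cosθ| = 0.0115·(254.9)²·|cos 160.3°| = 703.4 m/s².

703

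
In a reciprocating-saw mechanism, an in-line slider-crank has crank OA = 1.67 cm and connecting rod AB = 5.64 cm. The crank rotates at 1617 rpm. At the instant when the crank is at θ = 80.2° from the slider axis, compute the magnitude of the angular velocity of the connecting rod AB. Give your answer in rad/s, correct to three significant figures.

8.92

ω = 169.3 rad/s (converted from 1617 rpm).
The rod makes angle φ with the slider axis where L sinφ = r sinθ; differentiating, L cosφ·φ̇ = r ω cosθ.
L cosφ = √(L² − r² sin²θ) = 0.053946 m.
|ω_rod| = r ω |cosθ| / √(L² − r² sin²θ) = 0.0167·169.3·0.17021/0.053946 = 8.9224 rad/s.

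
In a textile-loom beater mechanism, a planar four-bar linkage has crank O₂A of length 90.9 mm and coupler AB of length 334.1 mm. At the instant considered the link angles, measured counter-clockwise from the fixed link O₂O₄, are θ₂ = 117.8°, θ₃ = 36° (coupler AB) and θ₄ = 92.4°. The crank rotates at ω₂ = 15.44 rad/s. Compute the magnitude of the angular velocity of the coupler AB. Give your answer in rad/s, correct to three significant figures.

2.16

ω₂ = 15.44 rad/s
Differentiating the loop-closure r₂e^{iθ₂}+r₃e^{iθ₃}=r₁+r₄e^{iθ₄} gives r₂ω₂e^{iθ₂}+r₃ω₃e^{iθ₃}=r₄ω₄e^{iθ₄}.
Eliminating the other unknown: ω₃ = r₂ω₂ sin(θ₄−θ₂) / [r₃ sin(θ₃−θ₄)].
Numerator sine = -0.42894; denominator sine = -0.83292.
Result = 0.0909·15.44·(-0.42894) / (0.3341·(-0.83292)) = +2.1633 rad/s; magnitude 2.1633 rad/s.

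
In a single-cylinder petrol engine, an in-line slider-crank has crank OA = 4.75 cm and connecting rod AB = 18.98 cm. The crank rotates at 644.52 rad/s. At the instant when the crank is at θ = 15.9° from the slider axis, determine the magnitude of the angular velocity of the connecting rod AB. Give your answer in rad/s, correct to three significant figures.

ω = 644.5 rad/s
The rod makes angle φ with the slider axis where L sinφ = r sinθ; differentiating, L cosφ·φ̇ = r ω cosθ.
L cosφ = √(L² − r² sin²θ) = 0.18935 m.
|ω_rod| = r ω |cosθ| / √(L² − r² sin²θ) = 0.0475·644.5·0.96174/0.18935 = 155.49 rad/s.

155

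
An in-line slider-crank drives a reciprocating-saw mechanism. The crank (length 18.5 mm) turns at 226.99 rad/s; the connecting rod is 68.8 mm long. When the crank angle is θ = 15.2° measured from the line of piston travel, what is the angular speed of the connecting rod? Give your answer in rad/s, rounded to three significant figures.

59.0

ω = 227 rad/s
The rod makes angle φ with the slider axis where L sinφ = r sinθ; differentiating, L cosφ·φ̇ = r ω cosθ.
L cosφ = √(L² − r² sin²θ) = 0.068629 m.
|ω_rod| = r ω |cosθ| / √(L² − r² sin²θ) = 0.0185·227·0.96502/0.068629 = 59.048 rad/s.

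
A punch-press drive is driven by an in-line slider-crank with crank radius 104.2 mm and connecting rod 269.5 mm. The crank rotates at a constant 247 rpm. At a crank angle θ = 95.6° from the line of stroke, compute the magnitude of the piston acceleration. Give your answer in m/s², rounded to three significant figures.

ω = 2π·247/60 = 25.87 rad/s
x(θ) = r cosθ + √(L² − r² sin²θ); with ω constant, a = ω²·d²x/dθ².
d²x/dθ² = −r cosθ − r²(cos2θ)/√u − r⁴ sin²2θ/(4u^{3/2}),  u = L² − r² sin²θ = 0.061876 m².
Substituting r = 0.1042 m, L = 0.2695 m, θ = 95.6°: d²x/dθ² = +0.052914 m.
a = ω²·d²x/dθ² = (25.87)²·(+0.052914) = +35.401 m/s²;  |a| = 35.401 m/s².

35.4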